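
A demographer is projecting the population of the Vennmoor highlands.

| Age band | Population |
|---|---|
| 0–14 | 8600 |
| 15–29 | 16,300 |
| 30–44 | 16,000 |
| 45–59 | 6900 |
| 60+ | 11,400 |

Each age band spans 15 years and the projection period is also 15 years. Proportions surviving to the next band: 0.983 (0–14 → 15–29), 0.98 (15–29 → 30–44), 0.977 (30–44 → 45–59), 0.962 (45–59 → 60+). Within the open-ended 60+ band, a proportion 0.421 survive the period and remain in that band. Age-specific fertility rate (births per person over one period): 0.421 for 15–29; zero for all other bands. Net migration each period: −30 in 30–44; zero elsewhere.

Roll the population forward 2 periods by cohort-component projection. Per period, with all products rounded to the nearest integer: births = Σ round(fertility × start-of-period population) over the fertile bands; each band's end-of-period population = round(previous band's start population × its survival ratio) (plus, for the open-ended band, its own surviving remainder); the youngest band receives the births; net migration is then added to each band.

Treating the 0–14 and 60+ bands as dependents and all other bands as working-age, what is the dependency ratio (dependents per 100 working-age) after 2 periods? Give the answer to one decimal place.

76.6

[period 1]
Births: 16300 * 0.421 = 6862
15–29: 8600 * 0.983 = 8454
30–44: 16300 * 0.98 = 15974
45–59: 16000 * 0.977 = 15632
60+: 6900 * 0.962 + 11400 * 0.421 = 6638 + 4799 = 11437
Net migration: 30–44 − 30 → 15944
Population now: 0–14=6862, 15–29=8454, 30–44=15944, 45–59=15632, 60+=11437
[period 2]
Births: 8454 * 0.421 = 3559
15–29: 6862 * 0.983 = 6745
30–44: 8454 * 0.98 = 8285
45–59: 15944 * 0.977 = 15577
60+: 15632 * 0.962 + 11437 * 0.421 = 15038 + 4815 = 19853
Net migration: 30–44 − 30 → 8255
Population now: 0–14=3559, 15–29=6745, 30–44=8255, 45–59=15577, 60+=19853
Dependents (band 0–14 + band 60+) = 3559 + 19853 = 23412; working-age = 30577; ratio = 23412/30577 × 100 = 76.6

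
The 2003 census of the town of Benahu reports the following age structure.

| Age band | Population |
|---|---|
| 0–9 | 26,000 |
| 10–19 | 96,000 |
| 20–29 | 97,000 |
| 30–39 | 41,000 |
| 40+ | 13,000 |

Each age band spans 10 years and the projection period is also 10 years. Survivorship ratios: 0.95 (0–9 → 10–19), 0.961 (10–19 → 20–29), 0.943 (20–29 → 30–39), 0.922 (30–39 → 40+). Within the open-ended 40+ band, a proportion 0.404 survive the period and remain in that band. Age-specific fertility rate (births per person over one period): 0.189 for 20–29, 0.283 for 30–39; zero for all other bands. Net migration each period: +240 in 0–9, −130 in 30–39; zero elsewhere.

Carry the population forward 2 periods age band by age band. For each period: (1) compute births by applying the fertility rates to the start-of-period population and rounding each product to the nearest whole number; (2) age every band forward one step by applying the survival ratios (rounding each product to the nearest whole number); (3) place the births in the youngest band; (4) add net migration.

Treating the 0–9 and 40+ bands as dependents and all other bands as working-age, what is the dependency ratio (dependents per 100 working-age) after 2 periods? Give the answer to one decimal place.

104.2

Call the groups 1 to 5, youngest first.
After projecting period 1:
Births: 97000 × 0.189 = 18333  |  41000 × 0.283 = 11603 → total 29936
Group 2: 26000 × 0.95 = 24700
Group 3: 96000 × 0.961 = 92256
Group 4: 97000 × 0.943 = 91471
Group 5: 41000 × 0.922 + 13000 × 0.404 = 37802 + 5252 = 43054
Net migration: Group 1 + 240 → 30176; Group 4 − 130 → 91341
→ [30176, 24700, 92256, 91341, 43054]
After projecting period 2:
Births: 92256 × 0.189 = 17436  |  91341 × 0.283 = 25850 → total 43286
Group 2: 30176 × 0.95 = 28667
Group 3: 24700 × 0.961 = 23737
Group 4: 92256 × 0.943 = 86997
Group 5: 91341 × 0.922 + 43054 × 0.404 = 84216 + 17394 = 101610
Net migration: Group 1 + 240 → 43526; Group 4 − 130 → 86867
→ [43526, 28667, 23737, 86867, 101610]
Dependents (band 0–9 + band 40+) = 43526 + 101610 = 145136; working-age = 139271; ratio = 145136/139271 × 100 = 104.2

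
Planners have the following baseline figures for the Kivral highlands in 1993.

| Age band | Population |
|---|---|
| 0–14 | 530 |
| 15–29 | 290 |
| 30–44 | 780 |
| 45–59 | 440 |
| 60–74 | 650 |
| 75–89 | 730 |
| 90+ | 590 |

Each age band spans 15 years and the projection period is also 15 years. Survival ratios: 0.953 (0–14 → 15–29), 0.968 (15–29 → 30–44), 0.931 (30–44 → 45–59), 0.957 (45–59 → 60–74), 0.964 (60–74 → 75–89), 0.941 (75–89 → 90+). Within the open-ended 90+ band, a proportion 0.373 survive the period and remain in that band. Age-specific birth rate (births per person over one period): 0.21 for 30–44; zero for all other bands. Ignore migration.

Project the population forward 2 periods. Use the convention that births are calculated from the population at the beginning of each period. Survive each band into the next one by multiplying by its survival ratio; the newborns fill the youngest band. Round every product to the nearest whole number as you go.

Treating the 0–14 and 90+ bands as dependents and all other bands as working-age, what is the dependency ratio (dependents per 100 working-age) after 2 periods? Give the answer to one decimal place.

49.2

Let group 1 be 0–14 through group 7 = 90+.
— Period 1 —
Births: 780 * 0.21 = 164
Group 2: 530 * 0.953 = 505
Group 3: 290 * 0.968 = 281
Group 4: 780 * 0.931 = 726
Group 5: 440 * 0.957 = 421
Group 6: 650 * 0.964 = 627
Group 7: 730 * 0.941 + 590 * 0.373 = 687 + 220 = 907
Population now: 0–14=164, 15–29=505, 30–44=281, 45–59=726, 60–74=421, 75–89=627, 90+=907
— Period 2 —
Births: 281 * 0.21 = 59
Group 2: 164 * 0.953 = 156
Group 3: 505 * 0.968 = 489
Group 4: 281 * 0.931 = 262
Group 5: 726 * 0.957 = 695
Group 6: 421 * 0.964 = 406
Group 7: 627 * 0.941 + 907 * 0.373 = 590 + 338 = 928
Population now: 0–14=59, 15–29=156, 30–44=489, 45–59=262, 60–74=695, 75–89=406, 90+=928
Dependents (band 0–14 + band 90+) = 59 + 928 = 987; working-age = 2008; ratio = 987/2008 × 100 = 49.2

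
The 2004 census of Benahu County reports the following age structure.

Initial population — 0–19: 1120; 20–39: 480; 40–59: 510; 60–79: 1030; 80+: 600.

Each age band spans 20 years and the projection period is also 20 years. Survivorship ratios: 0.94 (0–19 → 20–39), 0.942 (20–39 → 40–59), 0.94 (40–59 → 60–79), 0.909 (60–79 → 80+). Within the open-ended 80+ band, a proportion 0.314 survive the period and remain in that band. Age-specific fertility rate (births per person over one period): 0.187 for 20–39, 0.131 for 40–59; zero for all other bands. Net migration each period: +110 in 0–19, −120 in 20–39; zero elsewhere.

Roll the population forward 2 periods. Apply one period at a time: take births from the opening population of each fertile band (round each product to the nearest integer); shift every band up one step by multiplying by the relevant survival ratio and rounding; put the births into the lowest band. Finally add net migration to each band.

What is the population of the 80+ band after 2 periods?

788

Numbering the bands 1..5 from youngest to oldest:
Period 1:
Births: 480 * 0.187 = 90, 510 * 0.131 = 67 → 157
Band 2: 1120 * 0.94 = 1053
Band 3: 480 * 0.942 = 452
Band 4: 510 * 0.94 = 479
Band 5: 1030 * 0.909 + 600 * 0.314 = 936 + 188 = 1124
Net migration: Band 1 + 110 → 267; Band 2 − 120 → 933
→ [267, 933, 452, 479, 1124]
Period 2:
Births: 933 * 0.187 = 174, 452 * 0.131 = 59 → 233
Band 2: 267 * 0.94 = 251
Band 3: 933 * 0.942 = 879
Band 4: 452 * 0.94 = 425
Band 5: 479 * 0.909 + 1124 * 0.314 = 435 + 353 = 788
Net migration: Band 1 + 110 → 343; Band 2 − 120 → 131
→ [343, 131, 879, 425, 788]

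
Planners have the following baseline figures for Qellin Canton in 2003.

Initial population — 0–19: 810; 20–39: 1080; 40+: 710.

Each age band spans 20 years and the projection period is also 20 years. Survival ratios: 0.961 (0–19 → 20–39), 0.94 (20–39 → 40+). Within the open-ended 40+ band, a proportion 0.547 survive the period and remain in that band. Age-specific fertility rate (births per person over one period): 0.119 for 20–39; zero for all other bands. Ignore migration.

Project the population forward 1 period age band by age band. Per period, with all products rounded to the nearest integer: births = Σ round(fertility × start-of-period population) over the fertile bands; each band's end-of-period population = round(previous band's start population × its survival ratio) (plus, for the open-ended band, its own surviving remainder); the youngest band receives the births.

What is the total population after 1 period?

[period 1]
Births: 1080 * 0.119 = 129
20–39: 810 * 0.961 = 778
40+: 1080 * 0.94 + 710 * 0.547 = 1015 + 388 = 1403
Giving 129 / 778 / 1403.
Total after period 1: 129 + 778 + 1403 = 2310

2310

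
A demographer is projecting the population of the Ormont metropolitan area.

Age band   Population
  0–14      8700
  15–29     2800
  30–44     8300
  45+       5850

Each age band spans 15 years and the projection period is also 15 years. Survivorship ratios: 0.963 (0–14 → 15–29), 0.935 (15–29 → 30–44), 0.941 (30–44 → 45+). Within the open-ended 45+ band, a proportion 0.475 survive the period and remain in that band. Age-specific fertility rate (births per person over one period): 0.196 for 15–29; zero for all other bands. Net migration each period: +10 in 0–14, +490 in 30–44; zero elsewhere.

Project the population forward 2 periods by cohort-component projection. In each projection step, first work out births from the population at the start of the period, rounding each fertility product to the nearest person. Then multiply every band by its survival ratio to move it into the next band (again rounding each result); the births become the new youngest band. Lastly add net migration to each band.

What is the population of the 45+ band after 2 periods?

(Bands numbered youngest = 1 to oldest = 4.)
Period 1.
Births: 2800 × 0.196 = 549
Band 2: 8700 × 0.963 = 8378
Band 3: 2800 × 0.935 = 2618
Band 4: 8300 × 0.941 + 5850 × 0.475 = 7810 + 2779 = 10589
Net migration: Band 1 + 10 → 559; Band 3 + 490 → 3108
Population now: 0–14=559, 15–29=8378, 30–44=3108, 45+=10589
Period 2.
Births: 8378 × 0.196 = 1642
Band 2: 559 × 0.963 = 538
Band 3: 8378 × 0.935 = 7833
Band 4: 3108 × 0.941 + 10589 × 0.475 = 2925 + 5030 = 7955
Net migration: Band 1 + 10 → 1652; Band 3 + 490 → 8323
Population now: 0–14=1652, 15–29=538, 30–44=8323, 45+=7955

7955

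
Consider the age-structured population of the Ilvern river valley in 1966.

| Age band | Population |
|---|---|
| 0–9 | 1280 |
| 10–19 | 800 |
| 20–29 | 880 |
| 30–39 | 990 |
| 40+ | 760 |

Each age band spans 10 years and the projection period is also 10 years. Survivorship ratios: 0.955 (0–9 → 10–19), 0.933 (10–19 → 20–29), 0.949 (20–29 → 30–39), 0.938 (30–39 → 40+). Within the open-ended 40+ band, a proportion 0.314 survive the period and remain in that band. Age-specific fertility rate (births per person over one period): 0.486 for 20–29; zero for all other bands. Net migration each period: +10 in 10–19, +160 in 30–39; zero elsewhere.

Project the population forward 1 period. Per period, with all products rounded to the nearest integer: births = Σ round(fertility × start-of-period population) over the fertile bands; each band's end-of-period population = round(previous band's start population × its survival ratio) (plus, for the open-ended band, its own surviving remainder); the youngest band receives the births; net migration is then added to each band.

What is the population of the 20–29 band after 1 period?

746

[period 1]
Births: 880 * 0.486 = 428
10–19: 1280 * 0.955 = 1222
20–29: 800 * 0.933 = 746
30–39: 880 * 0.949 = 835
40+: 990 * 0.938 + 760 * 0.314 = 929 + 239 = 1168
Net migration: 10–19 + 10 → 1232; 30–39 + 160 → 995
Giving 428 / 1232 / 746 / 995 / 1168.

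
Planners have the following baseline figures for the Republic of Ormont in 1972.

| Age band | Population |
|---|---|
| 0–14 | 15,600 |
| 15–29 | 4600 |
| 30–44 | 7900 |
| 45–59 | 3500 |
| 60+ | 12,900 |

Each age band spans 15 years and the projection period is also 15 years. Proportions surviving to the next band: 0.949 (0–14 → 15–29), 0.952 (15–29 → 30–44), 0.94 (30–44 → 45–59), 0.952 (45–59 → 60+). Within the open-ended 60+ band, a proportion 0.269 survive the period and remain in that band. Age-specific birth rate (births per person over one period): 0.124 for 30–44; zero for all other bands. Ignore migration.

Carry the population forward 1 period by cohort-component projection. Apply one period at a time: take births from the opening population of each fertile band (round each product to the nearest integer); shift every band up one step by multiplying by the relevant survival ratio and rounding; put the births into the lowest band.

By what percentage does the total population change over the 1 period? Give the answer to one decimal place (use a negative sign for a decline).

-22.7

Let group 1 be 0–14 through group 5 = 60+.
After projecting period 1:
Births: 7900 × 0.124 = 980
Group 2: 15600 × 0.949 = 14804
Group 3: 4600 × 0.952 = 4379
Group 4: 7900 × 0.94 = 7426
Group 5: 3500 × 0.952 + 12900 × 0.269 = 3332 + 3470 = 6802
Giving 980 / 14804 / 4379 / 7426 / 6802.
Total: 44500 → 34391; change = -10109; percentage change = -22.7%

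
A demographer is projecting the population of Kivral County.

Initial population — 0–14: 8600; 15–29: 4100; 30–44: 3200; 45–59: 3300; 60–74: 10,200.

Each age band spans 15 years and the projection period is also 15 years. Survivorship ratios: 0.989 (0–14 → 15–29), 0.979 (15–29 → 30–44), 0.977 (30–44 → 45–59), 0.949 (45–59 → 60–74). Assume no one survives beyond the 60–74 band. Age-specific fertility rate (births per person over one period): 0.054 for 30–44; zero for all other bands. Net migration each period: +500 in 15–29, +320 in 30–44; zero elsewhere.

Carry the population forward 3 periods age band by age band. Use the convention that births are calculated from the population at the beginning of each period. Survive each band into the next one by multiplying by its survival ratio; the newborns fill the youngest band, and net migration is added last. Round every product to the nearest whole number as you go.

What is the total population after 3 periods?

Period 1.
Births: 3200 × 0.054 = 173
15–29: 8600 × 0.989 = 8505
30–44: 4100 × 0.979 = 4014
45–59: 3200 × 0.977 = 3126
60–74: 3300 × 0.949 = 3132
Net migration: 15–29 + 500 → 9005; 30–44 + 320 → 4334
Giving 173 / 9005 / 4334 / 3126 / 3132.
Period 2.
Births: 4334 × 0.054 = 234
15–29: 173 × 0.989 = 171
30–44: 9005 × 0.979 = 8816
45–59: 4334 × 0.977 = 4234
60–74: 3126 × 0.949 = 2967
Net migration: 15–29 + 500 → 671; 30–44 + 320 → 9136
Giving 234 / 671 / 9136 / 4234 / 2967.
Period 3.
Births: 9136 × 0.054 = 493
15–29: 234 × 0.989 = 231
30–44: 671 × 0.979 = 657
45–59: 9136 × 0.977 = 8926
60–74: 4234 × 0.949 = 4018
Net migration: 15–29 + 500 → 731; 30–44 + 320 → 977
Giving 493 / 731 / 977 / 8926 / 4018.
Total after period 3: 493 + 731 + 977 + 8926 + 4018 = 15145

15145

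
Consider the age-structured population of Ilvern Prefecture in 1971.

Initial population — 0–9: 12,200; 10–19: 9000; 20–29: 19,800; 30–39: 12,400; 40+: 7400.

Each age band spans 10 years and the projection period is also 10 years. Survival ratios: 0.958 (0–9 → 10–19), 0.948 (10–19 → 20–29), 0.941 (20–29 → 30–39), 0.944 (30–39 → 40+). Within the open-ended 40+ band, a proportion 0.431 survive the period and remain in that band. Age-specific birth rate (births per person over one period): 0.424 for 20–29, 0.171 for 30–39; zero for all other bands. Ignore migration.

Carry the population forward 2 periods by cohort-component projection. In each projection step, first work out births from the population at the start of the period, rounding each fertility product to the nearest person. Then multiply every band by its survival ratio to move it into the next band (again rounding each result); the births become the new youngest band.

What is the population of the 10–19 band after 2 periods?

10073

Call the groups 1 to 5, youngest first.
Period 1.
Births: 19800 × 0.424 = 8395 ; 12400 × 0.171 = 2120 ⇒ total 10515
Group 2: 12200 × 0.958 = 11688
Group 3: 9000 × 0.948 = 8532
Group 4: 19800 × 0.941 = 18632
Group 5: 12400 × 0.944 + 7400 × 0.431 = 11706 + 3189 = 14895
Population now: 0–9=10515, 10–19=11688, 20–29=8532, 30–39=18632, 40+=14895
Period 2.
Births: 8532 × 0.424 = 3618 ; 18632 × 0.171 = 3186 ⇒ total 6804
Group 2: 10515 × 0.958 = 10073
Group 3: 11688 × 0.948 = 11080
Group 4: 8532 × 0.941 = 8029
Group 5: 18632 × 0.944 + 14895 × 0.431 = 17589 + 6420 = 24009
Population now: 0–9=6804, 10–19=10073, 20–29=11080, 30–39=8029, 40+=24009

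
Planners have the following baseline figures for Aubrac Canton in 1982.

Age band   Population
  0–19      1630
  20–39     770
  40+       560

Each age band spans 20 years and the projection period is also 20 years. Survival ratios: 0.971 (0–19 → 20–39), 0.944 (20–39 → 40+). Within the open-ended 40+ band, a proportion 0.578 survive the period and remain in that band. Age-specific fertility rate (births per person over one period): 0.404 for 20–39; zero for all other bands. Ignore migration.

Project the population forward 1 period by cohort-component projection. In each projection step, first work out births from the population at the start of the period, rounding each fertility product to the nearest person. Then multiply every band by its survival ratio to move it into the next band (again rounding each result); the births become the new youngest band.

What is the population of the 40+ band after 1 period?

After projecting period 1:
Births: 770 × 0.404 = 311
20–39: 1630 × 0.971 = 1583
40+: 770 × 0.944 + 560 × 0.578 = 727 + 324 = 1051
→ [311, 1583, 1051]

1051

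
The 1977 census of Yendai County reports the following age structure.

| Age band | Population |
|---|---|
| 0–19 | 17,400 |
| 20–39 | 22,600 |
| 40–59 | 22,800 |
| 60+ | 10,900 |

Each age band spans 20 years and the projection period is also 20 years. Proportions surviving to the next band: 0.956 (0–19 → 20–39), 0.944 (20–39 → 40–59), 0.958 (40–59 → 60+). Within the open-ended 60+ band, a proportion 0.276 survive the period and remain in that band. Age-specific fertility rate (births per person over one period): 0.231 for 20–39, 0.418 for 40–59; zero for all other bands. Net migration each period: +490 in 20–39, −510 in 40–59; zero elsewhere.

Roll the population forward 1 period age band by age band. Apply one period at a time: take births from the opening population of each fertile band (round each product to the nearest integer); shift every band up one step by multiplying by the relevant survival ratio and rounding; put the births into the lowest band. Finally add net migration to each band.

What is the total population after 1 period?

77549

(Bands numbered youngest = 1 to oldest = 4.)
Period 1:
Births: 22600 * 0.231 = 5221, 22800 * 0.418 = 9530 — total 14751
Band 2: 17400 * 0.956 = 16634
Band 3: 22600 * 0.944 = 21334
Band 4: 22800 * 0.958 + 10900 * 0.276 = 21842 + 3008 = 24850
Net migration: Band 2 + 490 → 17124; Band 3 − 510 → 20824
Giving 14751 / 17124 / 20824 / 24850.
Total after period 1: 14751 + 17124 + 20824 + 24850 = 77549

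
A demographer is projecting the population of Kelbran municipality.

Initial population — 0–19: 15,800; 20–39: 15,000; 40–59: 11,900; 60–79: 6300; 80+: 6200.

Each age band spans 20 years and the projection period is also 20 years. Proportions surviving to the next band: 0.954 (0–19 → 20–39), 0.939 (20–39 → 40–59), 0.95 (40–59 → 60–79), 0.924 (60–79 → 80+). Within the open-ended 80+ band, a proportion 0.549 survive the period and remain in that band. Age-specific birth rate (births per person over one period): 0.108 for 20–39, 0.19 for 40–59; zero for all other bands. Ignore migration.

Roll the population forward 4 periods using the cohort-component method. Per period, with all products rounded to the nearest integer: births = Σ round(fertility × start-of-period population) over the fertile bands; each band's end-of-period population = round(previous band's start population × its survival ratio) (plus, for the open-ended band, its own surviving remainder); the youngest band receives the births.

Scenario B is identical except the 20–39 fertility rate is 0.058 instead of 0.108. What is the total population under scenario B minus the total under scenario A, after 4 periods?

-1904

[period 1]
Births: 15000 × 0.108 = 1620 ; 11900 × 0.19 = 2261 — total 3881
20–39: 15800 × 0.954 = 15073
40–59: 15000 × 0.939 = 14085
60–79: 11900 × 0.95 = 11305
80+: 6300 × 0.924 + 6200 × 0.549 = 5821 + 3404 = 9225
→ [3881, 15073, 14085, 11305, 9225]
[period 2]
Births: 15073 × 0.108 = 1628 ; 14085 × 0.19 = 2676 — total 4304
20–39: 3881 × 0.954 = 3702
40–59: 15073 × 0.939 = 14154
60–79: 14085 × 0.95 = 13381
80+: 11305 × 0.924 + 9225 × 0.549 = 10446 + 5065 = 15511
→ [4304, 3702, 14154, 13381, 15511]
[period 3]
Births: 3702 × 0.108 = 400 ; 14154 × 0.19 = 2689 — total 3089
20–39: 4304 × 0.954 = 4106
40–59: 3702 × 0.939 = 3476
60–79: 14154 × 0.95 = 13446
80+: 13381 × 0.924 + 15511 × 0.549 = 12364 + 8516 = 20880
→ [3089, 4106, 3476, 13446, 20880]
[period 4]
Births: 4106 × 0.108 = 443 ; 3476 × 0.19 = 660 — total 1103
20–39: 3089 × 0.954 = 2947
40–59: 4106 × 0.939 = 3856
60–79: 3476 × 0.95 = 3302
80+: 13446 × 0.924 + 20880 × 0.549 = 12424 + 11463 = 23887
→ [1103, 2947, 3856, 3302, 23887]
Scenario A total after 4 periods: 35095
Scenario B projection —
[period 1]
Births: 15000 × 0.058 = 870 ; 11900 × 0.19 = 2261 — total 3131
20–39: 15800 × 0.954 = 15073
40–59: 15000 × 0.939 = 14085
60–79: 11900 × 0.95 = 11305
80+: 6300 × 0.924 + 6200 × 0.549 = 5821 + 3404 = 9225
→ [3131, 15073, 14085, 11305, 9225]
[period 2]
Births: 15073 × 0.058 = 874 ; 14085 × 0.19 = 2676 — total 3550
20–39: 3131 × 0.954 = 2987
40–59: 15073 × 0.939 = 14154
60–79: 14085 × 0.95 = 13381
80+: 11305 × 0.924 + 9225 × 0.549 = 10446 + 5065 = 15511
→ [3550, 2987, 14154, 13381, 15511]
[period 3]
Births: 2987 × 0.058 = 173 ; 14154 × 0.19 = 2689 — total 2862
20–39: 3550 × 0.954 = 3387
40–59: 2987 × 0.939 = 2805
60–79: 14154 × 0.95 = 13446
80+: 13381 × 0.924 + 15511 × 0.549 = 12364 + 8516 = 20880
→ [2862, 3387, 2805, 13446, 20880]
[period 4]
Births: 3387 × 0.058 = 196 ; 2805 × 0.19 = 533 — total 729
20–39: 2862 × 0.954 = 2730
40–59: 3387 × 0.939 = 3180
60–79: 2805 × 0.95 = 2665
80+: 13446 × 0.924 + 20880 × 0.549 = 12424 + 11463 = 23887
→ [729, 2730, 3180, 2665, 23887]
Scenario B total after 4 periods: 33191
Difference B − A = 33191 − 35095 = -1904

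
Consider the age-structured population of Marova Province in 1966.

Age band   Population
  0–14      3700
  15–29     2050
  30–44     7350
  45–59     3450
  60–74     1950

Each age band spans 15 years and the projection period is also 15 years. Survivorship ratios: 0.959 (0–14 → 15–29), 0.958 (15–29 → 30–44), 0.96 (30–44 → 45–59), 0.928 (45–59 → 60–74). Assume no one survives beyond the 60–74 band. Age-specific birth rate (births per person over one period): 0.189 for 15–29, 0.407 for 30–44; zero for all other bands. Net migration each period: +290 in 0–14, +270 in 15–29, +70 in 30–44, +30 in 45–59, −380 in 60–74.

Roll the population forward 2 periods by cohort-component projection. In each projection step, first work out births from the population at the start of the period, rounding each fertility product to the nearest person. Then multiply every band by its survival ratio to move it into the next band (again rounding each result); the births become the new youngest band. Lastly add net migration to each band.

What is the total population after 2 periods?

17535

[period 1]
Births: 2050 × 0.189 = 387  |  7350 × 0.407 = 2991 ⇒ total 3378
15–29: 3700 × 0.959 = 3548
30–44: 2050 × 0.958 = 1964
45–59: 7350 × 0.96 = 7056
60–74: 3450 × 0.928 = 3202
Net migration: 0–14 + 290 → 3668; 15–29 + 270 → 3818; 30–44 + 70 → 2034; 45–59 + 30 → 7086; 60–74 − 380 → 2822
Population now: 0–14=3668, 15–29=3818, 30–44=2034, 45–59=7086, 60–74=2822
[period 2]
Births: 3818 × 0.189 = 722  |  2034 × 0.407 = 828 ⇒ total 1550
15–29: 3668 × 0.959 = 3518
30–44: 3818 × 0.958 = 3658
45–59: 2034 × 0.96 = 1953
60–74: 7086 × 0.928 = 6576
Net migration: 0–14 + 290 → 1840; 15–29 + 270 → 3788; 30–44 + 70 → 3728; 45–59 + 30 → 1983; 60–74 − 380 → 6196
Population now: 0–14=1840, 15–29=3788, 30–44=3728, 45–59=1983, 60–74=6196
Total after period 2: 1840 + 3788 + 3728 + 1983 + 6196 = 17535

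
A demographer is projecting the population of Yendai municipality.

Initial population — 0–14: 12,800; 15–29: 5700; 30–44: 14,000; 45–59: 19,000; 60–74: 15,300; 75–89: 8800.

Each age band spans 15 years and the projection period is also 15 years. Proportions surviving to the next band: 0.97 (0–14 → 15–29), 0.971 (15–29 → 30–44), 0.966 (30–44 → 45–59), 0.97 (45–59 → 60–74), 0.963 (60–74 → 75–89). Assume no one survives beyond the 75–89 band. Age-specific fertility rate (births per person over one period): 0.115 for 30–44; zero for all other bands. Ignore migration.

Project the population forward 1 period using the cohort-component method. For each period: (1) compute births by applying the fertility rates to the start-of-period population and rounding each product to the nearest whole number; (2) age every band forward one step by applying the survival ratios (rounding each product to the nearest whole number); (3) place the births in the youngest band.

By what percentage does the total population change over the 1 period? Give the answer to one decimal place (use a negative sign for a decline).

-12.4

Numbering the groups 1..6 from youngest to oldest:
Period 1:
Births: 14000 × 0.115 = 1610
Group 2: 12800 × 0.97 = 12416
Group 3: 5700 × 0.971 = 5535
Group 4: 14000 × 0.966 = 13524
Group 5: 19000 × 0.97 = 18430
Group 6: 15300 × 0.963 = 14734
Population now: 0–14=1610, 15–29=12416, 30–44=5535, 45–59=13524, 60–74=18430, 75–89=14734
Total: 75600 → 66249; change = -9351; percentage change = -12.4%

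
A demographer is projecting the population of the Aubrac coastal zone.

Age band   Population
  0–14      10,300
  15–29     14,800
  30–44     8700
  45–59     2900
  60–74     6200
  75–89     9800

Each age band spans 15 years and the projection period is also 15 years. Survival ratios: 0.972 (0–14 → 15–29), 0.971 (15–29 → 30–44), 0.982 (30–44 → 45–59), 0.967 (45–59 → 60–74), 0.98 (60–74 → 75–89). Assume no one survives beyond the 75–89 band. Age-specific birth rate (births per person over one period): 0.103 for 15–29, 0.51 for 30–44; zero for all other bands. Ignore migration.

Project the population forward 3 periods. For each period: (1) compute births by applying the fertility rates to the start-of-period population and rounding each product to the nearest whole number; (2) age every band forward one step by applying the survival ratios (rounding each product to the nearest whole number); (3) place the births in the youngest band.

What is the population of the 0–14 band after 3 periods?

Period 1.
Births: 14800 * 0.103 = 1524 ; 8700 * 0.51 = 4437 → 5961
15–29: 10300 * 0.972 = 10012
30–44: 14800 * 0.971 = 14371
45–59: 8700 * 0.982 = 8543
60–74: 2900 * 0.967 = 2804
75–89: 6200 * 0.98 = 6076
Population now: 0–14=5961, 15–29=10012, 30–44=14371, 45–59=8543, 60–74=2804, 75–89=6076
Period 2.
Births: 10012 * 0.103 = 1031 ; 14371 * 0.51 = 7329 → 8360
15–29: 5961 * 0.972 = 5794
30–44: 10012 * 0.971 = 9722
45–59: 14371 * 0.982 = 14112
60–74: 8543 * 0.967 = 8261
75–89: 2804 * 0.98 = 2748
Population now: 0–14=8360, 15–29=5794, 30–44=9722, 45–59=14112, 60–74=8261, 75–89=2748
Period 3.
Births: 5794 * 0.103 = 597 ; 9722 * 0.51 = 4958 → 5555
15–29: 8360 * 0.972 = 8126
30–44: 5794 * 0.971 = 5626
45–59: 9722 * 0.982 = 9547
60–74: 14112 * 0.967 = 13646
75–89: 8261 * 0.98 = 8096
Population now: 0–14=5555, 15–29=8126, 30–44=5626, 45–59=9547, 60–74=13646, 75–89=8096

5555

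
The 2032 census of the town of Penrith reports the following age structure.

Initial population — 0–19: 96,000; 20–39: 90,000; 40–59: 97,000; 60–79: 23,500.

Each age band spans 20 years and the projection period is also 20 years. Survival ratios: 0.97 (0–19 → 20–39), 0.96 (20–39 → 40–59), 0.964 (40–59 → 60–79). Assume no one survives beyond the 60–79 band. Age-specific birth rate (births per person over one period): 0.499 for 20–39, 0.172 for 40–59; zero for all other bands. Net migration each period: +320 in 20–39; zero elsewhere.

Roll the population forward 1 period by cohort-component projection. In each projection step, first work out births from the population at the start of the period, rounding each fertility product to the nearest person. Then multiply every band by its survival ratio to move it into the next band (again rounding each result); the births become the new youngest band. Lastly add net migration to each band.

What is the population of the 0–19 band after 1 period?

— Period 1 —
Births: 90000 × 0.499 = 44910 ; 97000 × 0.172 = 16684 → 61594
20–39: 96000 × 0.97 = 93120
40–59: 90000 × 0.96 = 86400
60–79: 97000 × 0.964 = 93508
Net migration: 20–39 + 320 → 93440
→ [61594, 93440, 86400, 93508]

61594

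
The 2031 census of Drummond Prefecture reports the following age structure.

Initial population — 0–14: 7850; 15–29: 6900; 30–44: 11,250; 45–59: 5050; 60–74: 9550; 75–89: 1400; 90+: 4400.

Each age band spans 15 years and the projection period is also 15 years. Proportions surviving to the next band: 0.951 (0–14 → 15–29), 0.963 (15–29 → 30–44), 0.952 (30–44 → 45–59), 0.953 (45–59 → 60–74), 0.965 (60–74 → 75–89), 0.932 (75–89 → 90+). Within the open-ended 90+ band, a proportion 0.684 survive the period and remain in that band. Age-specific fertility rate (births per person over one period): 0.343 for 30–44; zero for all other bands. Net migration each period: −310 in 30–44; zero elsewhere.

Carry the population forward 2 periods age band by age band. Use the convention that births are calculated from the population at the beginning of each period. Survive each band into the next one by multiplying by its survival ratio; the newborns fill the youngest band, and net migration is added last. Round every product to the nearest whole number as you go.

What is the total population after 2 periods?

45145

Call the groups 1 to 7, youngest first.
Period 1:
Births: 11250 × 0.343 = 3859
Group 2: 7850 × 0.951 = 7465
Group 3: 6900 × 0.963 = 6645
Group 4: 11250 × 0.952 = 10710
Group 5: 5050 × 0.953 = 4813
Group 6: 9550 × 0.965 = 9216
Group 7: 1400 × 0.932 + 4400 × 0.684 = 1305 + 3010 = 4315
Net migration: Group 3 − 310 → 6335
Giving 3859 / 7465 / 6335 / 10710 / 4813 / 9216 / 4315.
Period 2:
Births: 6335 × 0.343 = 2173
Group 2: 3859 × 0.951 = 3670
Group 3: 7465 × 0.963 = 7189
Group 4: 6335 × 0.952 = 6031
Group 5: 10710 × 0.953 = 10207
Group 6: 4813 × 0.965 = 4645
Group 7: 9216 × 0.932 + 4315 × 0.684 = 8589 + 2951 = 11540
Net migration: Group 3 − 310 → 6879
Giving 2173 / 3670 / 6879 / 6031 / 10207 / 4645 / 11540.
Total after period 2: 2173 + 3670 + 6879 + 6031 + 10207 + 4645 + 11540 = 45145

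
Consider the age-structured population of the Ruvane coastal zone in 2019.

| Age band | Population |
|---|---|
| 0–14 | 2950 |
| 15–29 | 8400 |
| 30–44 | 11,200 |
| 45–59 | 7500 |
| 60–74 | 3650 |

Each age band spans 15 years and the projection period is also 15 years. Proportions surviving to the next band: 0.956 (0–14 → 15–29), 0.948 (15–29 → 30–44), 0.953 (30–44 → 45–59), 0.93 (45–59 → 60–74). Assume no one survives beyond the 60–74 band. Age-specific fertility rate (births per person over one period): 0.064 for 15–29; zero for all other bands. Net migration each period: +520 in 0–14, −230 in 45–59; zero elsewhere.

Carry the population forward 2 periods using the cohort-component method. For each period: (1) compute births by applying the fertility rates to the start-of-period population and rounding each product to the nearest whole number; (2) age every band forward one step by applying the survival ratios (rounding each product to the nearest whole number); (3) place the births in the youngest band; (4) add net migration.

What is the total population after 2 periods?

21456

Call the groups 1 to 5, youngest first.
Period 1:
Births: 8400 × 0.064 = 538
Group 2: 2950 × 0.956 = 2820
Group 3: 8400 × 0.948 = 7963
Group 4: 11200 × 0.953 = 10674
Group 5: 7500 × 0.93 = 6975
Net migration: Group 1 + 520 → 1058; Group 4 − 230 → 10444
→ [1058, 2820, 7963, 10444, 6975]
Period 2:
Births: 2820 × 0.064 = 180
Group 2: 1058 × 0.956 = 1011
Group 3: 2820 × 0.948 = 2673
Group 4: 7963 × 0.953 = 7589
Group 5: 10444 × 0.93 = 9713
Net migration: Group 1 + 520 → 700; Group 4 − 230 → 7359
→ [700, 1011, 2673, 7359, 9713]
Total after period 2: 700 + 1011 + 2673 + 7359 + 9713 = 21456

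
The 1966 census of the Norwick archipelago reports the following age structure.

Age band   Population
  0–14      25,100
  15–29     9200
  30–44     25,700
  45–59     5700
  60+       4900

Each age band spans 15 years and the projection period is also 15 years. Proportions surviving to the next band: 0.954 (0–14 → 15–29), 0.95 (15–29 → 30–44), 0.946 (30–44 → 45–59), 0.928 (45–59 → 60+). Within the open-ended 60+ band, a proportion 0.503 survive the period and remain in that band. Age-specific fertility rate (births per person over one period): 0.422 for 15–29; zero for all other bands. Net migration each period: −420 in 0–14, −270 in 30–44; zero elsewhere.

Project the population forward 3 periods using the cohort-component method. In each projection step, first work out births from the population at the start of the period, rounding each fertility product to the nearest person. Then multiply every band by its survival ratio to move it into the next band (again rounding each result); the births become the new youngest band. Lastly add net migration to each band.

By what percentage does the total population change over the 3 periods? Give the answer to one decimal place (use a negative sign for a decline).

Period 1:
Births: 9200 * 0.422 = 3882
15–29: 25100 * 0.954 = 23945
30–44: 9200 * 0.95 = 8740
45–59: 25700 * 0.946 = 24312
60+: 5700 * 0.928 + 4900 * 0.503 = 5290 + 2465 = 7755
Net migration: 0–14 − 420 → 3462; 30–44 − 270 → 8470
Population now: 0–14=3462, 15–29=23945, 30–44=8470, 45–59=24312, 60+=7755
Period 2:
Births: 23945 * 0.422 = 10105
15–29: 3462 * 0.954 = 3303
30–44: 23945 * 0.95 = 22748
45–59: 8470 * 0.946 = 8013
60+: 24312 * 0.928 + 7755 * 0.503 = 22562 + 3901 = 26463
Net migration: 0–14 − 420 → 9685; 30–44 − 270 → 22478
Population now: 0–14=9685, 15–29=3303, 30–44=22478, 45–59=8013, 60+=26463
Period 3:
Births: 3303 * 0.422 = 1394
15–29: 9685 * 0.954 = 9239
30–44: 3303 * 0.95 = 3138
45–59: 22478 * 0.946 = 21264
60+: 8013 * 0.928 + 26463 * 0.503 = 7436 + 13311 = 20747
Net migration: 0–14 − 420 → 974; 30–44 − 270 → 2868
Population now: 0–14=974, 15–29=9239, 30–44=2868, 45–59=21264, 60+=20747
Total: 70600 → 55092; change = -15508; percentage change = -22.0%

-22.0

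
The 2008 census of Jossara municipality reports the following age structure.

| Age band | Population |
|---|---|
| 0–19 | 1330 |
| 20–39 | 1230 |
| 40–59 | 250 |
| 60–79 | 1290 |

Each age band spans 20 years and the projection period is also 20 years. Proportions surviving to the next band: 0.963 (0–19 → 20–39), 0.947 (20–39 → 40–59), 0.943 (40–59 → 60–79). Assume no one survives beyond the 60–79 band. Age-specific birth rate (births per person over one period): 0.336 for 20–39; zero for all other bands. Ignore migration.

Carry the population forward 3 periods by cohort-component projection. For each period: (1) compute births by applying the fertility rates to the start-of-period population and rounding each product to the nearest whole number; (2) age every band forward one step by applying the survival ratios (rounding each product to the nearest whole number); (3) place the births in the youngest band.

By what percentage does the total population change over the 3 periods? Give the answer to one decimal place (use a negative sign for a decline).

-49.5

Numbering the groups 1..4 from youngest to oldest:
Period 1:
Births: 1230 * 0.336 = 413
Group 2: 1330 * 0.963 = 1281
Group 3: 1230 * 0.947 = 1165
Group 4: 250 * 0.943 = 236
→ [413, 1281, 1165, 236]
Period 2:
Births: 1281 * 0.336 = 430
Group 2: 413 * 0.963 = 398
Group 3: 1281 * 0.947 = 1213
Group 4: 1165 * 0.943 = 1099
→ [430, 398, 1213, 1099]
Period 3:
Births: 398 * 0.336 = 134
Group 2: 430 * 0.963 = 414
Group 3: 398 * 0.947 = 377
Group 4: 1213 * 0.943 = 1144
→ [134, 414, 377, 1144]
Total: 4100 → 2069; change = -2031; percentage change = -49.5%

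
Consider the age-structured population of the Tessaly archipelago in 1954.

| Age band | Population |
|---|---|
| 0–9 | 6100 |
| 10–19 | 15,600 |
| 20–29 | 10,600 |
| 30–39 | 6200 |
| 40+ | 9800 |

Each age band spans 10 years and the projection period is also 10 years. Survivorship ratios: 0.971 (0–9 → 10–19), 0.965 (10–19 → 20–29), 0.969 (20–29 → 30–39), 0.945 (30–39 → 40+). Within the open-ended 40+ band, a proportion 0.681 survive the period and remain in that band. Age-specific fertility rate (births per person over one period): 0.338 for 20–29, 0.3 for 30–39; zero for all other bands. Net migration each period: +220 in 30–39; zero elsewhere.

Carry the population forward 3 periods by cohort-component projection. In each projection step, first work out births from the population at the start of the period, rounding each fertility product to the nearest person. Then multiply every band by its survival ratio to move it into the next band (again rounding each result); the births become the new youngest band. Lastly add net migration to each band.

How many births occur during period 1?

5443

Period 1.
Births: 10600 * 0.338 = 3583 ; 6200 * 0.3 = 1860 → total 5443
10–19: 6100 * 0.971 = 5923
20–29: 15600 * 0.965 = 15054
30–39: 10600 * 0.969 = 10271
40+: 6200 * 0.945 + 9800 * 0.681 = 5859 + 6674 = 12533
Net migration: 30–39 + 220 → 10491
End of period: [5443, 5923, 15054, 10491, 12533]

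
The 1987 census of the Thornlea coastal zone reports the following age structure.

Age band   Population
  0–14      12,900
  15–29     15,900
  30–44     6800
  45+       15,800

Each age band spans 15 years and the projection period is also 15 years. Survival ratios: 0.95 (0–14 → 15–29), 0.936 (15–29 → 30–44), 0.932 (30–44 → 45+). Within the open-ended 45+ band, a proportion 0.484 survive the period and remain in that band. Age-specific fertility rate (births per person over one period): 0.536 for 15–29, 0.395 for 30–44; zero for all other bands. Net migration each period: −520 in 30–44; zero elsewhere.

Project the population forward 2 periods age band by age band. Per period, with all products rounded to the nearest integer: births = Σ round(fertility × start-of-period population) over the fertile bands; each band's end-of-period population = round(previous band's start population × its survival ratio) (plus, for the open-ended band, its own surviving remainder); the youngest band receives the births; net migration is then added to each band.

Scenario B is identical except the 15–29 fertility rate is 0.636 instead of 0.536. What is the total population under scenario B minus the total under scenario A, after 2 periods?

2735

(Bands numbered youngest = 1 to oldest = 4.)
[period 1]
Births: 15900 × 0.536 = 8522  |  6800 × 0.395 = 2686 → total 11208
Band 2: 12900 × 0.95 = 12255
Band 3: 15900 × 0.936 = 14882
Band 4: 6800 × 0.932 + 15800 × 0.484 = 6338 + 7647 = 13985
Net migration: Band 3 − 520 → 14362
End of period: [11208, 12255, 14362, 13985]
[period 2]
Births: 12255 × 0.536 = 6569  |  14362 × 0.395 = 5673 → total 12242
Band 2: 11208 × 0.95 = 10648
Band 3: 12255 × 0.936 = 11471
Band 4: 14362 × 0.932 + 13985 × 0.484 = 13385 + 6769 = 20154
Net migration: Band 3 − 520 → 10951
End of period: [12242, 10648, 10951, 20154]
Scenario A total after 2 periods: 53995
Scenario B projection —
[period 1]
Births: 15900 × 0.636 = 10112  |  6800 × 0.395 = 2686 → total 12798
Band 2: 12900 × 0.95 = 12255
Band 3: 15900 × 0.936 = 14882
Band 4: 6800 × 0.932 + 15800 × 0.484 = 6338 + 7647 = 13985
Net migration: Band 3 − 520 → 14362
End of period: [12798, 12255, 14362, 13985]
[period 2]
Births: 12255 × 0.636 = 7794  |  14362 × 0.395 = 5673 → total 13467
Band 2: 12798 × 0.95 = 12158
Band 3: 12255 × 0.936 = 11471
Band 4: 14362 × 0.932 + 13985 × 0.484 = 13385 + 6769 = 20154
Net migration: Band 3 − 520 → 10951
End of period: [13467, 12158, 10951, 20154]
Scenario B total after 2 periods: 56730
Difference B − A = 56730 − 53995 = 2735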